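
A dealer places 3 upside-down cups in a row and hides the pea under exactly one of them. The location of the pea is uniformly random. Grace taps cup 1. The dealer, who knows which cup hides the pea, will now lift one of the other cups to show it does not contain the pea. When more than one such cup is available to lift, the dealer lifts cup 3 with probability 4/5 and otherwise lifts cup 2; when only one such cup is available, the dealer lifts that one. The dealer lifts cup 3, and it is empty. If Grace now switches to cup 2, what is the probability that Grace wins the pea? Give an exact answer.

Condition on the true location of the pea.
If it is under cup 1 (prior 1/3): cup 3 is available, opened with probability 4/5; weight (1/3)·(4/5) = 4/15.
If it is under cup 2 (prior 1/3): only cup 3 is available, probability 1; weight (1/3)·1 = 1/3.
If it is under cup 3 (prior 1/3): the dealer opened cup 3, so this case is ruled out; weight (1/3)·0 = 0.
The weights sum to 3/5.
So P(the pea under cup 2 | the dealer opened cup 3) = (1/3) / (3/5) = 5/9.

5/9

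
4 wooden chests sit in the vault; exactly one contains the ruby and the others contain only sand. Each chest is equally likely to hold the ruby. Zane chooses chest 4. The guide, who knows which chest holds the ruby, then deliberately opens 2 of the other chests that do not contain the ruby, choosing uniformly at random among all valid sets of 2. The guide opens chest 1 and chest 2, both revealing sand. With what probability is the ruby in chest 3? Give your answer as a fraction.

3/4

Apply Bayes' rule, conditioning on where the ruby actually is.
If it is in either of chests 1 and 2 (prior 1/4 each): that chest was opened and seen not to hold the prize — ruled out; weight (1/4)·0 = 0 each.
If it is in chest 3 (prior 1/4): the guide has no choice, probability 1; weight (1/4)·1 = 1/4.
If it is in chest 4 (prior 1/4): the guide has 3 equally likely choices, so probability 1/3; weight (1/4)·(1/3) = 1/12.
The weights sum to 1/3.
So P(the ruby in chest 3 | the guide opened chest 1 and chest 2) = (1/4) / (1/3) = 3/4.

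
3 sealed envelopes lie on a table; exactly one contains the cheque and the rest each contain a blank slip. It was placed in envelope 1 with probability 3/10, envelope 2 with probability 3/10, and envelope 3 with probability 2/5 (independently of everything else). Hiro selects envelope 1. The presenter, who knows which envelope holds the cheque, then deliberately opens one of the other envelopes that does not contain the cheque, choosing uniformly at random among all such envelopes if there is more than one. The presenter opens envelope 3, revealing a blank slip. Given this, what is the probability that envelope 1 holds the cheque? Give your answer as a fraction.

1/3

Condition on the true location of the cheque.
If it is in envelope 1 (prior 3/10): the presenter has 2 equally likely choices, so probability 1/2; weight (3/10)·(1/2) = 3/20.
If it is in envelope 2 (prior 3/10): the presenter has no choice, probability 1; weight (3/10)·1 = 3/10.
If it is in envelope 3 (prior 2/5): the presenter opened envelope 3, so this case is ruled out; weight (2/5)·0 = 0.
The weights sum to 9/20.
So P(the cheque in envelope 1 | the presenter opened envelope 3) = (3/20) / (9/20) = 1/3.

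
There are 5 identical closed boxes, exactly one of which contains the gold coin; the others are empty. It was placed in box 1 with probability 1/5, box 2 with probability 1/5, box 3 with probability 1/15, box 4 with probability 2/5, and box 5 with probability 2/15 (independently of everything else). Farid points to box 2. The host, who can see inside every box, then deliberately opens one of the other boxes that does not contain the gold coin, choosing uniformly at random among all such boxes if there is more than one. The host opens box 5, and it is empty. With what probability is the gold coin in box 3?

4/49

Condition on the true location of the gold coin.
If it is in box 1 (prior 1/5): the host has 3 equally likely choices, so probability 1/3; weight (1/5)·(1/3) = 1/15.
If it is in box 2 (prior 1/5): the host has 4 equally likely choices, so probability 1/4; weight (1/5)·(1/4) = 1/20.
If it is in box 3 (prior 1/15): the host has 3 equally likely choices, so probability 1/3; weight (1/15)·(1/3) = 1/45.
If it is in box 4 (prior 2/5): the host has 3 equally likely choices, so probability 1/3; weight (2/5)·(1/3) = 2/15.
If it is in box 5 (prior 2/15): the host opened box 5, so this case is ruled out; weight (2/15)·0 = 0.
The weights sum to 49/180.
So P(the gold coin in box 3 | the host opened box 5) = (1/45) / (49/180) = 4/49.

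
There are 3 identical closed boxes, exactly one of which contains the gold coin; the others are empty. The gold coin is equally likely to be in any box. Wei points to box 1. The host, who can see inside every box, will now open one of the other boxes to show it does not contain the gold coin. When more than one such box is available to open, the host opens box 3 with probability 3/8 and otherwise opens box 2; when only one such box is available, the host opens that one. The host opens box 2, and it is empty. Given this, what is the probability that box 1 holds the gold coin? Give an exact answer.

5/13

Consider each possible location of the gold coin in turn.
If it is in box 1 (prior 1/3): box 3 is available but not opened, probability 5/8; weight (1/3)·(5/8) = 5/24.
If it is in box 2 (prior 1/3): the host opened box 2, so this case is ruled out; weight (1/3)·0 = 0.
If it is in box 3 (prior 1/3): only box 2 is available, probability 1; weight (1/3)·1 = 1/3.
The weights sum to 13/24.
So P(the gold coin in box 1 | the host opened box 2) = (5/24) / (13/24) = 5/13.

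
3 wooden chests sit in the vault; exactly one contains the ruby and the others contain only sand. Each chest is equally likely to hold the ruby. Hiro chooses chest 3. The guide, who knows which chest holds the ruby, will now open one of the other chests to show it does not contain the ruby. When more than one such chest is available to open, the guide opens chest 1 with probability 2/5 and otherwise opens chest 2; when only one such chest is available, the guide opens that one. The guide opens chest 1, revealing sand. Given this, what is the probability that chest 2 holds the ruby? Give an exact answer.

5/7

Consider each possible location of the ruby in turn.
If it is in chest 1 (prior 1/3): the guide opened chest 1, so this case is ruled out; weight (1/3)·0 = 0.
If it is in chest 2 (prior 1/3): only chest 1 is available, probability 1; weight (1/3)·1 = 1/3.
If it is in chest 3 (prior 1/3): chest 1 is available, opened with probability 2/5; weight (1/3)·(2/5) = 2/15.
The weights sum to 7/15.
So P(the ruby in chest 2 | the guide opened chest 1) = (1/3) / (7/15) = 5/7.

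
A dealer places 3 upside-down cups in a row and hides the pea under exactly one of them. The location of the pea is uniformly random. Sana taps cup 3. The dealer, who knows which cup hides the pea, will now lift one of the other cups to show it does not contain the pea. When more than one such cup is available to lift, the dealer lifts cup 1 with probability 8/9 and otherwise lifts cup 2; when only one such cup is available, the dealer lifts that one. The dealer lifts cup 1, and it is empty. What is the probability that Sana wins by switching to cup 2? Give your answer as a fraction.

9/17

Consider each possible location of the pea in turn.
If it is under cup 1 (prior 1/3): the dealer opened cup 1, so this case is ruled out; weight (1/3)·0 = 0.
If it is under cup 2 (prior 1/3): only cup 1 is available, probability 1; weight (1/3)·1 = 1/3.
If it is under cup 3 (prior 1/3): cup 1 is available, opened with probability 8/9; weight (1/3)·(8/9) = 8/27.
The weights sum to 17/27.
So P(the pea under cup 2 | the dealer opened cup 1) = (1/3) / (17/27) = 9/17.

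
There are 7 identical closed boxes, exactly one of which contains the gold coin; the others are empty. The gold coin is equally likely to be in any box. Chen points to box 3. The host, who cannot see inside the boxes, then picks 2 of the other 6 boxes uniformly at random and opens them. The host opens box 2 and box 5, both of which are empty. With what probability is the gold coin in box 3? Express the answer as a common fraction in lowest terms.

Because the host chose which boxes to open without knowing where the gold coin is, the choice is independent of the prize location. Learning that none of the 2 opened boxes holds the gold coin simply rules out those 2 locations and leaves the remaining 5 boxes still equally likely by symmetry.
So P(the gold coin in box 3) = 1/5.

1/5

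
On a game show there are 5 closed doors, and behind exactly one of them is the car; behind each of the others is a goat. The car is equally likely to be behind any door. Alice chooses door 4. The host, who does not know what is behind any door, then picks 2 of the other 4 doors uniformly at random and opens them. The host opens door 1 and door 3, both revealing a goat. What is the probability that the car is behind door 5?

1/3

Because the host chose which doors to open without knowing where the car is, the choice is independent of the prize location. Learning that none of the 2 opened doors holds the car simply rules out those 2 locations and leaves the remaining 3 doors still equally likely by symmetry.
So P(the car behind door 5) = 1/3.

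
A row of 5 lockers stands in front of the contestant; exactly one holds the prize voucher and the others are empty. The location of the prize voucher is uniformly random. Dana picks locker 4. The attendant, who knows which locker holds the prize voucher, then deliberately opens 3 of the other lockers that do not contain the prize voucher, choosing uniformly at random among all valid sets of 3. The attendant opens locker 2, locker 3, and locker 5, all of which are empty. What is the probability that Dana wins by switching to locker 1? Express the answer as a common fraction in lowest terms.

4/5

Consider each possible location of the prize voucher in turn.
If it is in locker 1 (prior 1/5): the attendant has no choice, probability 1; weight (1/5)·1 = 1/5.
If it is in any of lockers 2, 3, and 5 (prior 1/5 each): that locker was opened and seen not to hold the prize — ruled out; weight (1/5)·0 = 0 each.
If it is in locker 4 (prior 1/5): the attendant has 4 equally likely choices, so probability 1/4; weight (1/5)·(1/4) = 1/20.
The weights sum to 1/4.
So P(the prize voucher in locker 1 | the attendant opened locker 2, locker 3, and locker 5) = (1/5) / (1/4) = 4/5.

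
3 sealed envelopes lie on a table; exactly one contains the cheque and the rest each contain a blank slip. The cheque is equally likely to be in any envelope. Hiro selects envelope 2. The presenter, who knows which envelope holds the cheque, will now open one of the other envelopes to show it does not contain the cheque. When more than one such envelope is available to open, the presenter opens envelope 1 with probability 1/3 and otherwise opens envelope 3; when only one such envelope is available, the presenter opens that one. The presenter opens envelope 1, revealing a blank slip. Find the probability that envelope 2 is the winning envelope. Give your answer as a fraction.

1/4

Condition on the true location of the cheque.
If it is in envelope 1 (prior 1/3): the presenter opened envelope 1, so this case is ruled out; weight (1/3)·0 = 0.
If it is in envelope 2 (prior 1/3): envelope 1 is available, opened with probability 1/3; weight (1/3)·(1/3) = 1/9.
If it is in envelope 3 (prior 1/3): only envelope 1 is available, probability 1; weight (1/3)·1 = 1/3.
The weights sum to 4/9.
So P(the cheque in envelope 2 | the presenter opened envelope 1) = (1/9) / (4/9) = 1/4.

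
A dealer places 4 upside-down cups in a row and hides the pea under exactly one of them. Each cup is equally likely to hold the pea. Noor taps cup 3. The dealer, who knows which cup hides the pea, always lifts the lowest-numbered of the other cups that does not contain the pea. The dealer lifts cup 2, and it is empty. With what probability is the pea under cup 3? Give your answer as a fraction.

Apply Bayes' rule, conditioning on where the pea actually is.
If it is under cup 1 (prior 1/4): cup 2 is the lowest-numbered option available, probability 1; weight (1/4)·1 = 1/4.
If it is under cup 2 (prior 1/4): the dealer opened cup 2, so this case is ruled out; weight (1/4)·0 = 0.
If it is under either of cups 3 and 4 (prior 1/4 each): the dealer would have opened cup 1 instead, probability 0; weight (1/4)·0 = 0 each.
The weights sum to 1/4.
So P(the pea under cup 3 | the dealer opened cup 2) = 0 / (1/4) = 0.

0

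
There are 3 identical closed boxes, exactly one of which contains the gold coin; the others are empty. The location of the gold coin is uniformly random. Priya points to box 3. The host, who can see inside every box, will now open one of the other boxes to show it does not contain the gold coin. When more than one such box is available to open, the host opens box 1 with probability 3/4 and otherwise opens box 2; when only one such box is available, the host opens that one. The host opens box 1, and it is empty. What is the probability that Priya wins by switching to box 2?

4/7

Consider each possible location of the gold coin in turn.
If it is in box 1 (prior 1/3): the host opened box 1, so this case is ruled out; weight (1/3)·0 = 0.
If it is in box 2 (prior 1/3): only box 1 is available, probability 1; weight (1/3)·1 = 1/3.
If it is in box 3 (prior 1/3): box 1 is available, opened with probability 3/4; weight (1/3)·(3/4) = 1/4.
The weights sum to 7/12.
So P(the gold coin in box 2 | the host opened box 1) = (1/3) / (7/12) = 4/7.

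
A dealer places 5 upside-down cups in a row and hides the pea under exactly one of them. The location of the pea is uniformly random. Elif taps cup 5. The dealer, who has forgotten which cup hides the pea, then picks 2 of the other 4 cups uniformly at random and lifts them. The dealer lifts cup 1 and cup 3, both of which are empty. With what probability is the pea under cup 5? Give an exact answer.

Apply Bayes' rule, conditioning on where the pea actually is.
If it is under either of cups 1 and 3 (prior 1/5 each): that cup was opened and seen not to hold the prize — ruled out; weight (1/5)·0 = 0 each.
If it is under any of cups 2, 4, and 5 (prior 1/5 each): the dealer picks exactly this set with probability 1/6 regardless, and none is the prize; weight (1/5)·(1/6) = 1/30 each.
The weights sum to 1/10.
So P(the pea under cup 5 | the dealer opened cup 1 and cup 3) = (1/30) / (1/10) = 1/3.

1/3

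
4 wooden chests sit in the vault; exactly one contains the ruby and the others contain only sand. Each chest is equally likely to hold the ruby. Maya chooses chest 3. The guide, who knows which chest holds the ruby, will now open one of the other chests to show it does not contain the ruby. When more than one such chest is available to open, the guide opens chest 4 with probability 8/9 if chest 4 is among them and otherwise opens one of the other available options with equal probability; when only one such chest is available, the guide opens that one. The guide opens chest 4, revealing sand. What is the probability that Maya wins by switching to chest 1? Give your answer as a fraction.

1/3

Consider each possible location of the ruby in turn.
If it is in any of chests 1, 2, and 3 (prior 1/4 each): chest 4 is available, opened with probability 8/9; weight (1/4)·(8/9) = 2/9 each.
If it is in chest 4 (prior 1/4): the guide opened chest 4, so this case is ruled out; weight (1/4)·0 = 0.
The weights sum to 2/3.
So P(the ruby in chest 1 | the guide opened chest 4) = (2/9) / (2/3) = 1/3.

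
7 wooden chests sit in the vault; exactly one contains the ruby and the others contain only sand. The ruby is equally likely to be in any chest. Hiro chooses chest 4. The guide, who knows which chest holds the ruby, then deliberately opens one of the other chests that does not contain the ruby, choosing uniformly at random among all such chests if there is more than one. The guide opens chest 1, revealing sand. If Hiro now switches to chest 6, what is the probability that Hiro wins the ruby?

6/35

Consider each possible location of the ruby in turn.
If it is in chest 1 (prior 1/7): the guide opened chest 1, so this case is ruled out; weight (1/7)·0 = 0.
If it is in any of chests 2, 3, 5, 6, and 7 (prior 1/7 each): the guide has 5 equally likely choices, so probability 1/5; weight (1/7)·(1/5) = 1/35 each.
If it is in chest 4 (prior 1/7): the guide has 6 equally likely choices, so probability 1/6; weight (1/7)·(1/6) = 1/42.
The weights sum to 1/6.
So P(the ruby in chest 6 | the guide opened chest 1) = (1/35) / (1/6) = 6/35.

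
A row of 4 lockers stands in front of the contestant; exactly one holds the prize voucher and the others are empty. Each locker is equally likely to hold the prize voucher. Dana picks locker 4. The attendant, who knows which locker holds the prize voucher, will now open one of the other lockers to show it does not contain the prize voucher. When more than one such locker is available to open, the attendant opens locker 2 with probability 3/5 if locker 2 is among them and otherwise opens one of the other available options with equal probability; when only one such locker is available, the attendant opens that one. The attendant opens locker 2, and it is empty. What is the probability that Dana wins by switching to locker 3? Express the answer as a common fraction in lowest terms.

Consider each possible location of the prize voucher in turn.
If it is in any of lockers 1, 3, and 4 (prior 1/4 each): locker 2 is available, opened with probability 3/5; weight (1/4)·(3/5) = 3/20 each.
If it is in locker 2 (prior 1/4): the attendant opened locker 2, so this case is ruled out; weight (1/4)·0 = 0.
The weights sum to 9/20.
So P(the prize voucher in locker 3 | the attendant opened locker 2) = (3/20) / (9/20) = 1/3.

1/3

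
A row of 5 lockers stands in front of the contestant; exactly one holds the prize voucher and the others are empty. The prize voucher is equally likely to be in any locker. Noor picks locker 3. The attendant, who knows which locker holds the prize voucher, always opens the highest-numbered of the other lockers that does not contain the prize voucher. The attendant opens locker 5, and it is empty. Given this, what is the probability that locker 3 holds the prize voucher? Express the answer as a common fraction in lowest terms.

1/4

Apply Bayes' rule, conditioning on where the prize voucher actually is.
If it is in any of lockers 1, 2, 3, and 4 (prior 1/5 each): locker 5 is the highest-numbered option available, probability 1; weight (1/5)·1 = 1/5 each.
If it is in locker 5 (prior 1/5): the attendant opened locker 5, so this case is ruled out; weight (1/5)·0 = 0.
The weights sum to 4/5.
So P(the prize voucher in locker 3 | the attendant opened locker 5) = (1/5) / (4/5) = 1/4.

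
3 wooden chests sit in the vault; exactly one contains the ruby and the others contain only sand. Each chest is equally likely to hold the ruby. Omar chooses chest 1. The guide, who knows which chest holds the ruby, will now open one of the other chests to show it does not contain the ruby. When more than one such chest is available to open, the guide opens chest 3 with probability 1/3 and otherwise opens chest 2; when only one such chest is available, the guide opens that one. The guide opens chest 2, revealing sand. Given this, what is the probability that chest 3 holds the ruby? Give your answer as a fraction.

3/5

Apply Bayes' rule, conditioning on where the ruby actually is.
If it is in chest 1 (prior 1/3): chest 3 is available but not opened, probability 2/3; weight (1/3)·(2/3) = 2/9.
If it is in chest 2 (prior 1/3): the guide opened chest 2, so this case is ruled out; weight (1/3)·0 = 0.
If it is in chest 3 (prior 1/3): only chest 2 is available, probability 1; weight (1/3)·1 = 1/3.
The weights sum to 5/9.
So P(the ruby in chest 3 | the guide opened chest 2) = (1/3) / (5/9) = 3/5.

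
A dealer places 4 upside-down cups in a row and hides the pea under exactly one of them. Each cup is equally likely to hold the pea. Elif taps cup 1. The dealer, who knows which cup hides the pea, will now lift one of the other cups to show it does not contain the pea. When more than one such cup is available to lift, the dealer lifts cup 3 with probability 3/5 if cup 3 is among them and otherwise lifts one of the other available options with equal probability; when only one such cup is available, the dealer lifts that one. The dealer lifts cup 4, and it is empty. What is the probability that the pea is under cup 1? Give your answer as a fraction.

Apply Bayes' rule, conditioning on where the pea actually is.
If it is under cup 1 (prior 1/4): cup 3 is available but not opened; cup 4 gets probability (1 − 3/5)/2 = 1/5; weight (1/4)·(1/5) = 1/20.
If it is under cup 2 (prior 1/4): cup 3 is available but not opened, probability 2/5; weight (1/4)·(2/5) = 1/10.
If it is under cup 3 (prior 1/4): cup 3 holds the prize so is unavailable; the dealer chooses uniformly among the 2 others, probability 1/2; weight (1/4)·(1/2) = 1/8.
If it is under cup 4 (prior 1/4): the dealer opened cup 4, so this case is ruled out; weight (1/4)·0 = 0.
The weights sum to 11/40.
So P(the pea under cup 1 | the dealer opened cup 4) = (1/20) / (11/40) = 2/11.

2/11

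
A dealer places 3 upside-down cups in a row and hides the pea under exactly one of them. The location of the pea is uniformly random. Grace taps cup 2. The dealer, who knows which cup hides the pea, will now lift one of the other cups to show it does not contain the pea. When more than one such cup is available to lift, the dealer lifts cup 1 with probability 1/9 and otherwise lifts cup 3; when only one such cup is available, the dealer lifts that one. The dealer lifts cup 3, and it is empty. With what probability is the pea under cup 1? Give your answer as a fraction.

9/17

Consider each possible location of the pea in turn.
If it is under cup 1 (prior 1/3): only cup 3 is available, probability 1; weight (1/3)·1 = 1/3.
If it is under cup 2 (prior 1/3): cup 1 is available but not opened, probability 8/9; weight (1/3)·(8/9) = 8/27.
If it is under cup 3 (prior 1/3): the dealer opened cup 3, so this case is ruled out; weight (1/3)·0 = 0.
The weights sum to 17/27.
So P(the pea under cup 1 | the dealer opened cup 3) = (1/3) / (17/27) = 9/17.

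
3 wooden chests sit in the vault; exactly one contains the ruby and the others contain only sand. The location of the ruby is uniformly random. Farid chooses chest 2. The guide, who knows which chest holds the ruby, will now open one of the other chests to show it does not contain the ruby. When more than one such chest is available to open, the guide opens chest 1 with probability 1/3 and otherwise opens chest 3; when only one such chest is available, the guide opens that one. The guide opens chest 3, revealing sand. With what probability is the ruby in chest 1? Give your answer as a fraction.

Condition on the true location of the ruby.
If it is in chest 1 (prior 1/3): only chest 3 is available, probability 1; weight (1/3)·1 = 1/3.
If it is in chest 2 (prior 1/3): chest 1 is available but not opened, probability 2/3; weight (1/3)·(2/3) = 2/9.
If it is in chest 3 (prior 1/3): the guide opened chest 3, so this case is ruled out; weight (1/3)·0 = 0.
The weights sum to 5/9.
So P(the ruby in chest 1 | the guide opened chest 3) = (1/3) / (5/9) = 3/5.

3/5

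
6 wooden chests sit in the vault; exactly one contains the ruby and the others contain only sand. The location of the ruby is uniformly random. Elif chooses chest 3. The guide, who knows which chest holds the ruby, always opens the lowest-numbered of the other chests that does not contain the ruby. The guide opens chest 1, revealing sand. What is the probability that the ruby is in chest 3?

Apply Bayes' rule, conditioning on where the ruby actually is.
If it is in chest 1 (prior 1/6): the guide opened chest 1, so this case is ruled out; weight (1/6)·0 = 0.
If it is in any of chests 2, 3, 4, 5, and 6 (prior 1/6 each): chest 1 is the lowest-numbered option available, probability 1; weight (1/6)·1 = 1/6 each.
The weights sum to 5/6.
So P(the ruby in chest 3 | the guide opened chest 1) = (1/6) / (5/6) = 1/5.

1/5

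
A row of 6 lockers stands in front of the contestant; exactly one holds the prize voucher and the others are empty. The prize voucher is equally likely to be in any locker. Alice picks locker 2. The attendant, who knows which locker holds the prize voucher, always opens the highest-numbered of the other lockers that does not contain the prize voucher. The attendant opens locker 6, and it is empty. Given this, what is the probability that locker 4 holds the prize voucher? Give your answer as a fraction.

1/5

Condition on the true location of the prize voucher.
If it is in any of lockers 1, 2, 3, 4, and 5 (prior 1/6 each): locker 6 is the highest-numbered option available, probability 1; weight (1/6)·1 = 1/6 each.
If it is in locker 6 (prior 1/6): the attendant opened locker 6, so this case is ruled out; weight (1/6)·0 = 0.
The weights sum to 5/6.
So P(the prize voucher in locker 4 | the attendant opened locker 6) = (1/6) / (5/6) = 1/5.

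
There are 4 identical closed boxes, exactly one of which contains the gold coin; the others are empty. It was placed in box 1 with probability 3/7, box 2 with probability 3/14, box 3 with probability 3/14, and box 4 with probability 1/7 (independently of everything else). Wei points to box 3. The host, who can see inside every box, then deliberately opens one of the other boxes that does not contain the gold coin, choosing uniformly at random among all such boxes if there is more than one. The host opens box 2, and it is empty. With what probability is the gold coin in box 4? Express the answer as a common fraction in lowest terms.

Condition on the true location of the gold coin.
If it is in box 1 (prior 3/7): the host has 2 equally likely choices, so probability 1/2; weight (3/7)·(1/2) = 3/14.
If it is in box 2 (prior 3/14): the host opened box 2, so this case is ruled out; weight (3/14)·0 = 0.
If it is in box 3 (prior 3/14): the host has 3 equally likely choices, so probability 1/3; weight (3/14)·(1/3) = 1/14.
If it is in box 4 (prior 1/7): the host has 2 equally likely choices, so probability 1/2; weight (1/7)·(1/2) = 1/14.
The weights sum to 5/14.
So P(the gold coin in box 4 | the host opened box 2) = (1/14) / (5/14) = 1/5.

1/5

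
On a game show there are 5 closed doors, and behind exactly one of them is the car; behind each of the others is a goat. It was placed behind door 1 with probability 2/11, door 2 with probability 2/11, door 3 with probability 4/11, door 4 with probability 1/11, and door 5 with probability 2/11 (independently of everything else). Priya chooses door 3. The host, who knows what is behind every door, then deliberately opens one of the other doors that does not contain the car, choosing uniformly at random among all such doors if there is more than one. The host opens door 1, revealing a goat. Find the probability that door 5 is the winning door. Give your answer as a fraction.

Consider each possible location of the car in turn.
If it is behind door 1 (prior 2/11): the host opened door 1, so this case is ruled out; weight (2/11)·0 = 0.
If it is behind either of doors 2 and 5 (prior 2/11 each): the host has 3 equally likely choices, so probability 1/3; weight (2/11)·(1/3) = 2/33 each.
If it is behind door 3 (prior 4/11): the host has 4 equally likely choices, so probability 1/4; weight (4/11)·(1/4) = 1/11.
If it is behind door 4 (prior 1/11): the host has 3 equally likely choices, so probability 1/3; weight (1/11)·(1/3) = 1/33.
The weights sum to 8/33.
So P(the car behind door 5 | the host opened door 1) = (2/33) / (8/33) = 1/4.

1/4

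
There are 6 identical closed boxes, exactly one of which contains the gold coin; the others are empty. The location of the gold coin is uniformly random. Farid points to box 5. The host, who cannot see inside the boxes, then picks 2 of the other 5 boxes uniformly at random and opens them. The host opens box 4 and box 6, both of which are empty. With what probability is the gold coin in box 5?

1/4

Consider each possible location of the gold coin in turn.
If it is in any of boxes 1, 2, 3, and 5 (prior 1/6 each): the host picks exactly this set with probability 1/10 regardless, and none is the prize; weight (1/6)·(1/10) = 1/60 each.
If it is in either of boxes 4 and 6 (prior 1/6 each): that box was opened and seen not to hold the prize — ruled out; weight (1/6)·0 = 0 each.
The weights sum to 1/15.
So P(the gold coin in box 5 | the host opened box 4 and box 6) = (1/60) / (1/15) = 1/4.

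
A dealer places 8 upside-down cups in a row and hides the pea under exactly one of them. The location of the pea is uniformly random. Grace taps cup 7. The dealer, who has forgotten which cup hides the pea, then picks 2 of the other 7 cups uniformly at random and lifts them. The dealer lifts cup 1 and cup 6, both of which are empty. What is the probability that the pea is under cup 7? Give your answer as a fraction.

Condition on the true location of the pea.
If it is under either of cups 1 and 6 (prior 1/8 each): that cup was opened and seen not to hold the prize — ruled out; weight (1/8)·0 = 0 each.
If it is under any of cups 2, 3, 4, 5, 7, and 8 (prior 1/8 each): the dealer picks exactly this set with probability 1/21 regardless, and none is the prize; weight (1/8)·(1/21) = 1/168 each.
The weights sum to 1/28.
So P(the pea under cup 7 | the dealer opened cup 1 and cup 6) = (1/168) / (1/28) = 1/6.

1/6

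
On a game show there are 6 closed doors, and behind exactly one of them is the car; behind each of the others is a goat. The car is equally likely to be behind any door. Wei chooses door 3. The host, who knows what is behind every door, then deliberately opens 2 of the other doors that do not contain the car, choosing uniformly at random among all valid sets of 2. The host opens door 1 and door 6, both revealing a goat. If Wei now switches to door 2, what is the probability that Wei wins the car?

5/18

Condition on the true location of the car.
If it is behind either of doors 1 and 6 (prior 1/6 each): that door was opened and seen not to hold the prize — ruled out; weight (1/6)·0 = 0 each.
If it is behind any of doors 2, 4, and 5 (prior 1/6 each): the host has 6 equally likely choices, so probability 1/6; weight (1/6)·(1/6) = 1/36 each.
If it is behind door 3 (prior 1/6): the host has 10 equally likely choices, so probability 1/10; weight (1/6)·(1/10) = 1/60.
The weights sum to 1/10.
So P(the car behind door 2 | the host opened door 1 and door 6) = (1/36) / (1/10) = 5/18.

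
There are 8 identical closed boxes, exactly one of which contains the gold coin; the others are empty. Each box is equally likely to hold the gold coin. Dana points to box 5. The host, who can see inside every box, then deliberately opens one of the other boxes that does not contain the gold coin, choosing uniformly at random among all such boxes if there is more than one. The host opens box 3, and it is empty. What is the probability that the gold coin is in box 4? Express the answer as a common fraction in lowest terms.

7/48

Apply Bayes' rule, conditioning on where the gold coin actually is.
If it is in any of boxes 1, 2, 4, 6, 7, and 8 (prior 1/8 each): the host has 6 equally likely choices, so probability 1/6; weight (1/8)·(1/6) = 1/48 each.
If it is in box 3 (prior 1/8): the host opened box 3, so this case is ruled out; weight (1/8)·0 = 0.
If it is in box 5 (prior 1/8): the host has 7 equally likely choices, so probability 1/7; weight (1/8)·(1/7) = 1/56.
The weights sum to 1/7.
So P(the gold coin in box 4 | the host opened box 3) = (1/48) / (1/7) = 7/48.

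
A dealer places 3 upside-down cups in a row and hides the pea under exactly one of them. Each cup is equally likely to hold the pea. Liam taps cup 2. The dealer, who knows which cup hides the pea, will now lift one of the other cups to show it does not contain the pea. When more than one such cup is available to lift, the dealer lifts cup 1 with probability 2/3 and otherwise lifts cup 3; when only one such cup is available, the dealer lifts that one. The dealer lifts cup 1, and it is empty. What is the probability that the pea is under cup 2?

Condition on the true location of the pea.
If it is under cup 1 (prior 1/3): the dealer opened cup 1, so this case is ruled out; weight (1/3)·0 = 0.
If it is under cup 2 (prior 1/3): cup 1 is available, opened with probability 2/3; weight (1/3)·(2/3) = 2/9.
If it is under cup 3 (prior 1/3): only cup 1 is available, probability 1; weight (1/3)·1 = 1/3.
The weights sum to 5/9.
So P(the pea under cup 2 | the dealer opened cup 1) = (2/9) / (5/9) = 2/5.

2/5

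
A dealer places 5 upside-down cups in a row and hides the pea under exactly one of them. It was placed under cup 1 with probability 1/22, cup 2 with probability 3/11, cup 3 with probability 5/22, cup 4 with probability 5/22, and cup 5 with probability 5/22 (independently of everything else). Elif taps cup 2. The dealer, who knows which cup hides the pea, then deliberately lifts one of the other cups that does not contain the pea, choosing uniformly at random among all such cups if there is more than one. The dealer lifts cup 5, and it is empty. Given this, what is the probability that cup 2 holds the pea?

Apply Bayes' rule, conditioning on where the pea actually is.
If it is under cup 1 (prior 1/22): the dealer has 3 equally likely choices, so probability 1/3; weight (1/22)·(1/3) = 1/66.
If it is under cup 2 (prior 3/11): the dealer has 4 equally likely choices, so probability 1/4; weight (3/11)·(1/4) = 3/44.
If it is under either of cups 3 and 4 (prior 5/22 each): the dealer has 3 equally likely choices, so probability 1/3; weight (5/22)·(1/3) = 5/66 each.
If it is under cup 5 (prior 5/22): the dealer opened cup 5, so this case is ruled out; weight (5/22)·0 = 0.
The weights sum to 31/132.
So P(the pea under cup 2 | the dealer opened cup 5) = (3/44) / (31/132) = 9/31.

9/31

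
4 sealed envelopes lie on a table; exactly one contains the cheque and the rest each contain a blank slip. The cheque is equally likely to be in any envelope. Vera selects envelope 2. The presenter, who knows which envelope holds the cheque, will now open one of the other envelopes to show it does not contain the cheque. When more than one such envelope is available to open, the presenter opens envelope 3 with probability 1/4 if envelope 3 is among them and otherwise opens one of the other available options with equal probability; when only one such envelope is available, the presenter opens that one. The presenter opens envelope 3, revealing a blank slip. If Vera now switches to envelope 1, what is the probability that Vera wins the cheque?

Condition on the true location of the cheque.
If it is in any of envelopes 1, 2, and 4 (prior 1/4 each): envelope 3 is available, opened with probability 1/4; weight (1/4)·(1/4) = 1/16 each.
If it is in envelope 3 (prior 1/4): the presenter opened envelope 3, so this case is ruled out; weight (1/4)·0 = 0.
The weights sum to 3/16.
So P(the cheque in envelope 1 | the presenter opened envelope 3) = (1/16) / (3/16) = 1/3.

1/3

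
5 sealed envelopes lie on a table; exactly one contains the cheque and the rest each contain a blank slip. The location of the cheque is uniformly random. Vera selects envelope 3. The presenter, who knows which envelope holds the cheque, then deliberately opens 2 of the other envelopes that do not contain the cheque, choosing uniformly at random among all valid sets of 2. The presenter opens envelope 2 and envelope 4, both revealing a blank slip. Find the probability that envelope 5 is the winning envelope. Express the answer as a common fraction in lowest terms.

2/5

Condition on the true location of the cheque.
If it is in either of envelopes 1 and 5 (prior 1/5 each): the presenter has 3 equally likely choices, so probability 1/3; weight (1/5)·(1/3) = 1/15 each.
If it is in either of envelopes 2 and 4 (prior 1/5 each): that envelope was opened and seen not to hold the prize — ruled out; weight (1/5)·0 = 0 each.
If it is in envelope 3 (prior 1/5): the presenter has 6 equally likely choices, so probability 1/6; weight (1/5)·(1/6) = 1/30.
The weights sum to 1/6.
So P(the cheque in envelope 5 | the presenter opened envelope 2 and envelope 4) = (1/15) / (1/6) = 2/5.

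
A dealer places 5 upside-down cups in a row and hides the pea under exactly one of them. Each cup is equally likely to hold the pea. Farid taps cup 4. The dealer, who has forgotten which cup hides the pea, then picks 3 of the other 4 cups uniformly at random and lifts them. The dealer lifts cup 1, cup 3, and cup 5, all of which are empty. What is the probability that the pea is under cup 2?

Because the dealer chose which cups to lift without knowing where the pea is, the choice is independent of the prize location. Learning that none of the 3 opened cups holds the pea simply rules out those 3 locations and leaves the remaining 2 cups still equally likely by symmetry.
So P(the pea under cup 2) = 1/2.

1/2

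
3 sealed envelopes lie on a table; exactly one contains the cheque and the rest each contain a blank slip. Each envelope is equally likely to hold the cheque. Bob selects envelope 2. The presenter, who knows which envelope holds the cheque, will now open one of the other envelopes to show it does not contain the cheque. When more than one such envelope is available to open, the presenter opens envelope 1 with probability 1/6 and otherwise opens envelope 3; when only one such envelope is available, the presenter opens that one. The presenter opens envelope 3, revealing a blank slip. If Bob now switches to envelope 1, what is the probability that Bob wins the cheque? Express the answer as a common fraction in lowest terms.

6/11

Apply Bayes' rule, conditioning on where the cheque actually is.
If it is in envelope 1 (prior 1/3): only envelope 3 is available, probability 1; weight (1/3)·1 = 1/3.
If it is in envelope 2 (prior 1/3): envelope 1 is available but not opened, probability 5/6; weight (1/3)·(5/6) = 5/18.
If it is in envelope 3 (prior 1/3): the presenter opened envelope 3, so this case is ruled out; weight (1/3)·0 = 0.
The weights sum to 11/18.
So P(the cheque in envelope 1 | the presenter opened envelope 3) = (1/3) / (11/18) = 6/11.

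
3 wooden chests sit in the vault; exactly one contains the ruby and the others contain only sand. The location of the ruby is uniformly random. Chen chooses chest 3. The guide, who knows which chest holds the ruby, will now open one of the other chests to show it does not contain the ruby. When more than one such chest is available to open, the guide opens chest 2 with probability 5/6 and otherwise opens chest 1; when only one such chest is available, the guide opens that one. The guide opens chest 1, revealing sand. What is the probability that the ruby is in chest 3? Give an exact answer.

1/7

Apply Bayes' rule, conditioning on where the ruby actually is.
If it is in chest 1 (prior 1/3): the guide opened chest 1, so this case is ruled out; weight (1/3)·0 = 0.
If it is in chest 2 (prior 1/3): only chest 1 is available, probability 1; weight (1/3)·1 = 1/3.
If it is in chest 3 (prior 1/3): chest 2 is available but not opened, probability 1/6; weight (1/3)·(1/6) = 1/18.
The weights sum to 7/18.
So P(the ruby in chest 3 | the guide opened chest 1) = (1/18) / (7/18) = 1/7.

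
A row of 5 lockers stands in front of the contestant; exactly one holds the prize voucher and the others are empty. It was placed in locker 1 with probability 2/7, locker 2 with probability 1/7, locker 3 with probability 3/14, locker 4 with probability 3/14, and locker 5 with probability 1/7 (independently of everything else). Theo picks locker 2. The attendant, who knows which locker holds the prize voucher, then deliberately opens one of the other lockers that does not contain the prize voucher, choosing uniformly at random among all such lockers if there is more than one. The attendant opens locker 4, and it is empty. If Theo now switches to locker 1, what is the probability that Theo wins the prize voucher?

Condition on the true location of the prize voucher.
If it is in locker 1 (prior 2/7): the attendant has 3 equally likely choices, so probability 1/3; weight (2/7)·(1/3) = 2/21.
If it is in locker 2 (prior 1/7): the attendant has 4 equally likely choices, so probability 1/4; weight (1/7)·(1/4) = 1/28.
If it is in locker 3 (prior 3/14): the attendant has 3 equally likely choices, so probability 1/3; weight (3/14)·(1/3) = 1/14.
If it is in locker 4 (prior 3/14): the attendant opened locker 4, so this case is ruled out; weight (3/14)·0 = 0.
If it is in locker 5 (prior 1/7): the attendant has 3 equally likely choices, so probability 1/3; weight (1/7)·(1/3) = 1/21.
The weights sum to 1/4.
So P(the prize voucher in locker 1 | the attendant opened locker 4) = (2/21) / (1/4) = 8/21.

8/21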